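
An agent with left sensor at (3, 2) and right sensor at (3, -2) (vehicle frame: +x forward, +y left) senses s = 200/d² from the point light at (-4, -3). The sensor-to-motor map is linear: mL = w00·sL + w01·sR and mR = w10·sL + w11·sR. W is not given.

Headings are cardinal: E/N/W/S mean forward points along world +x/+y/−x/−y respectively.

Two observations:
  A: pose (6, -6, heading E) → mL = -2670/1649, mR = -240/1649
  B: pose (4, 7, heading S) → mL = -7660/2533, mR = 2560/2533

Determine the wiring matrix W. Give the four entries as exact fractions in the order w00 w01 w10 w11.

obs A: pose=(6,-6,E) → sL=20/17, sR=100/97, mL=-2670/1649, mR=-240/1649
obs B: pose=(4,7,S) → sL=200/149, sR=40/17, mL=-7660/2533, mR=2560/2533
sensor matrix S = [[20/17, 100/97], [200/149, 40/17]]; det S = 5782400/4176917
solve [mL_A; mL_B] = S·[w00; w01] and [mR_A; mR_B] = S·[w10; w11]:
  w00 = -1/2, w01 = -1, w10 = -1, w11 = 1

-1/2 -1 -1 1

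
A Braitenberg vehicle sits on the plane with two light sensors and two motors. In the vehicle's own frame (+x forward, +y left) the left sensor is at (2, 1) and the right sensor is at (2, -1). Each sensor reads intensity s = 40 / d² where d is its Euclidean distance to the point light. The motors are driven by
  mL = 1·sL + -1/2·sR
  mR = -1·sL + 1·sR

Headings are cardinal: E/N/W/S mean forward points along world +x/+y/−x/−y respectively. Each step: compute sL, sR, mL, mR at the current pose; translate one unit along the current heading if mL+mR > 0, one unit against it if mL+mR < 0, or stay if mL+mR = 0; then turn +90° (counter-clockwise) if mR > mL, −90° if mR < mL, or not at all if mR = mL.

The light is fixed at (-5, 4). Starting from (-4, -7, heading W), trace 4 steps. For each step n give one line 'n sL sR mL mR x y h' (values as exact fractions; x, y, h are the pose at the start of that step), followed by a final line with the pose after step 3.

0 8/29 40/101 228/2929 352/2929 -4 -7 W
1 4/17 4/17 2/17 0 -5 -7 S
2 40/173 8/25 308/4325 384/4325 -5 -8 W
3 10/49 1/5 51/490 -1/245 -6 -8 S
final -6 -9 W

n=0: pose=(-4,-7,W); sL=8/29, sR=40/101; mL=228/2929, mR=352/2929; mL+mR=20/101 → advance +1; mR−mL=124/2929 → turn +1·90°
n=1: pose=(-5,-7,S); sL=4/17, sR=4/17; mL=2/17, mR=0; mL+mR=2/17 → advance +1; mR−mL=-2/17 → turn -1·90°
n=2: pose=(-5,-8,W); sL=40/173, sR=8/25; mL=308/4325, mR=384/4325; mL+mR=4/25 → advance +1; mR−mL=76/4325 → turn +1·90°
n=3: pose=(-6,-8,S); sL=10/49, sR=1/5; mL=51/490, mR=-1/245; mL+mR=1/10 → advance +1; mR−mL=-53/490 → turn -1·90°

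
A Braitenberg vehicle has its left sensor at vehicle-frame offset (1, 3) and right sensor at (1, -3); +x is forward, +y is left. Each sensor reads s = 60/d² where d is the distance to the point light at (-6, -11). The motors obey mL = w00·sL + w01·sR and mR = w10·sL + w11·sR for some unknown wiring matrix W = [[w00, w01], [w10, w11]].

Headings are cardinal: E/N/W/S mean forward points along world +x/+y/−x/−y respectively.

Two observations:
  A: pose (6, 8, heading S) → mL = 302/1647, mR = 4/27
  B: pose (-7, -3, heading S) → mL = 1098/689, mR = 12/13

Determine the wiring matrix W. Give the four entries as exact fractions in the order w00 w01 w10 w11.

1 1/2 0 1

obs A: pose=(6,8,S) → sL=20/183, sR=4/27, mL=302/1647, mR=4/27
obs B: pose=(-7,-3,S) → sL=60/53, sR=12/13, mL=1098/689, mR=12/13
sensor matrix S = [[20/183, 4/27], [60/53, 12/13]]; det S = -25280/378261
solve [mL_A; mL_B] = S·[w00; w01] and [mR_A; mR_B] = S·[w10; w11]:
  w00 = 1, w01 = 1/2, w10 = 0, w11 = 1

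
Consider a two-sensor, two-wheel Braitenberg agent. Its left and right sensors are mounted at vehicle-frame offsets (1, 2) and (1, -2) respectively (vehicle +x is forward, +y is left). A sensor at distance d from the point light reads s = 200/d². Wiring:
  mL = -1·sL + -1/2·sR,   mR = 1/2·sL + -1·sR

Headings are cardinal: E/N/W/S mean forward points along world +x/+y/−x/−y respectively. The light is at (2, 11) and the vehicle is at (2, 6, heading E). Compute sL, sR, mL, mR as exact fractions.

20 4 -22 6

left sensor world pos  = (3, 8); dL² = 10
right sensor world pos = (3, 4); dR² = 50
sL = 200/10 = 20
sR = 200/50 = 4
mL = -1·sL + -1/2·sR = -22
mR = 1/2·sL + -1·sR = 6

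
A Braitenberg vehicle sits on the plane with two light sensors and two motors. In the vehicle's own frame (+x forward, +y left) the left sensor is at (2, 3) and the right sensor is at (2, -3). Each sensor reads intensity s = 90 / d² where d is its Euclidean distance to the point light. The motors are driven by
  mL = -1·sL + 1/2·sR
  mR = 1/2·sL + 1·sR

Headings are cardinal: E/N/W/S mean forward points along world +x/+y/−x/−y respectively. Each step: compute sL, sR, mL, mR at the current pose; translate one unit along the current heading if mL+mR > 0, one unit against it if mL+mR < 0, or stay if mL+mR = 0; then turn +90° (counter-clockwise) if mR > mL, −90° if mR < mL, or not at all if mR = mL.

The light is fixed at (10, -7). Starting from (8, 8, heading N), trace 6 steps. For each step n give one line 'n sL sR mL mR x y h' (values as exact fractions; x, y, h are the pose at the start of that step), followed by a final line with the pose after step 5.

n=0: pose=(8,8,N); sL=45/157, sR=9/29; mL=-1197/9106, mR=4131/9106; mL+mR=1467/4553 → advance +1; mR−mL=2664/4553 → turn +1·90°
n=1: pose=(8,9,W); sL=18/37, sR=90/377; mL=-5121/13949, mR=6723/13949; mL+mR=1602/13949 → advance +1; mR−mL=11844/13949 → turn +1·90°
n=2: pose=(7,9,S); sL=45/98, sR=45/116; mL=-3015/11368, mR=1755/2842; mL+mR=4005/11368 → advance +1; mR−mL=10035/11368 → turn +1·90°
n=3: pose=(7,8,E); sL=18/65, sR=18/29; mL=63/1885, mR=1431/1885; mL+mR=1494/1885 → advance +1; mR−mL=1368/1885 → turn +1·90°
n=4: pose=(8,8,N); sL=45/157, sR=9/29; mL=-1197/9106, mR=4131/9106; mL+mR=1467/4553 → advance +1; mR−mL=2664/4553 → turn +1·90°
n=5: pose=(8,9,W); sL=18/37, sR=90/377; mL=-5121/13949, mR=6723/13949; mL+mR=1602/13949 → advance +1; mR−mL=11844/13949 → turn +1·90°

0 45/157 9/29 -1197/9106 4131/9106 8 8 N
1 18/37 90/377 -5121/13949 6723/13949 8 9 W
2 45/98 45/116 -3015/11368 1755/2842 7 9 S
3 18/65 18/29 63/1885 1431/1885 7 8 E
4 45/157 9/29 -1197/9106 4131/9106 8 8 N
5 18/37 90/377 -5121/13949 6723/13949 8 9 W
final 7 9 S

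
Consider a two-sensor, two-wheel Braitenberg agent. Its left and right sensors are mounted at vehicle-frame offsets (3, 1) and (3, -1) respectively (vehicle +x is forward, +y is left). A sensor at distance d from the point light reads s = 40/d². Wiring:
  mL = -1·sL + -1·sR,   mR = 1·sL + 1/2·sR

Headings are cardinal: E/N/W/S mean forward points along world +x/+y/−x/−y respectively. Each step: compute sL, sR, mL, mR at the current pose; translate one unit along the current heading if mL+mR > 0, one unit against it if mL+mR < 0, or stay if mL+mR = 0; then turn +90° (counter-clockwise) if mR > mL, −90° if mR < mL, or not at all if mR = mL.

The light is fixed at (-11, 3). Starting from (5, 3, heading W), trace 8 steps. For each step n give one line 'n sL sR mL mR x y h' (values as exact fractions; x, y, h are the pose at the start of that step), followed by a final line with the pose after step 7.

n=0: pose=(5,3,W); sL=4/17, sR=4/17; mL=-8/17, mR=6/17; mL+mR=-2/17 → advance -1; mR−mL=14/17 → turn +1·90°
n=1: pose=(6,3,S); sL=40/333, sR=8/53; mL=-4784/17649, mR=3452/17649; mL+mR=-4/53 → advance -1; mR−mL=8236/17649 → turn +1·90°
n=2: pose=(6,4,E); sL=10/101, sR=1/10; mL=-201/1010, mR=301/2020; mL+mR=-1/20 → advance -1; mR−mL=703/2020 → turn +1·90°
n=3: pose=(5,4,N); sL=40/241, sR=8/61; mL=-4368/14701, mR=3404/14701; mL+mR=-4/61 → advance -1; mR−mL=7772/14701 → turn +1·90°
n=4: pose=(5,3,W); sL=4/17, sR=4/17; mL=-8/17, mR=6/17; mL+mR=-2/17 → advance -1; mR−mL=14/17 → turn +1·90°
n=5: pose=(6,3,S); sL=40/333, sR=8/53; mL=-4784/17649, mR=3452/17649; mL+mR=-4/53 → advance -1; mR−mL=8236/17649 → turn +1·90°
n=6: pose=(6,4,E); sL=10/101, sR=1/10; mL=-201/1010, mR=301/2020; mL+mR=-1/20 → advance -1; mR−mL=703/2020 → turn +1·90°
n=7: pose=(5,4,N); sL=40/241, sR=8/61; mL=-4368/14701, mR=3404/14701; mL+mR=-4/61 → advance -1; mR−mL=7772/14701 → turn +1·90°

0 4/17 4/17 -8/17 6/17 5 3 W
1 40/333 8/53 -4784/17649 3452/17649 6 3 S
2 10/101 1/10 -201/1010 301/2020 6 4 E
3 40/241 8/61 -4368/14701 3404/14701 5 4 N
4 4/17 4/17 -8/17 6/17 5 3 W
5 40/333 8/53 -4784/17649 3452/17649 6 3 S
6 10/101 1/10 -201/1010 301/2020 6 4 E
7 40/241 8/61 -4368/14701 3404/14701 5 4 N
final 5 3 W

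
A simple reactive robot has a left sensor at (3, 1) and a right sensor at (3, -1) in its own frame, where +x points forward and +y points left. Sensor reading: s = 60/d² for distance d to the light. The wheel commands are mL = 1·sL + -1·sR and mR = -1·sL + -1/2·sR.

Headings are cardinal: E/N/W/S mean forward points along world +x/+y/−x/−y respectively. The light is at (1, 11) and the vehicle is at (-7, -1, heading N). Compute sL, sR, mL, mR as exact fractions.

10/27 6/13 -32/351 -211/351

left sensor world pos  = (-8, 2); dL² = 162
right sensor world pos = (-6, 2); dR² = 130
sL = 60/162 = 10/27
sR = 60/130 = 6/13
mL = 1·sL + -1·sR = -32/351
mR = -1·sL + -1/2·sR = -211/351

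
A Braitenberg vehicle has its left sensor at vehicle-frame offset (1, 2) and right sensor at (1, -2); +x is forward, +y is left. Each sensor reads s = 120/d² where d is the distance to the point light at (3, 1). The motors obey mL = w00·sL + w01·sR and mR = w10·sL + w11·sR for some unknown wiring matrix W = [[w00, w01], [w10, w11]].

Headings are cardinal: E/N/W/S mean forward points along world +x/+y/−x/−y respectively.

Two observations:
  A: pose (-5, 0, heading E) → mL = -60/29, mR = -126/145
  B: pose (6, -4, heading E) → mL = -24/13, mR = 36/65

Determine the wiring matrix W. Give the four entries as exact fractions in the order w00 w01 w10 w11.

0 -1 1/2 -1

obs A: pose=(-5,0,E) → sL=12/5, sR=60/29, mL=-60/29, mR=-126/145
obs B: pose=(6,-4,E) → sL=24/5, sR=24/13, mL=-24/13, mR=36/65
sensor matrix S = [[12/5, 60/29], [24/5, 24/13]]; det S = -10368/1885
solve [mL_A; mL_B] = S·[w00; w01] and [mR_A; mR_B] = S·[w10; w11]:
  w00 = 0, w01 = -1, w10 = 1/2, w11 = -1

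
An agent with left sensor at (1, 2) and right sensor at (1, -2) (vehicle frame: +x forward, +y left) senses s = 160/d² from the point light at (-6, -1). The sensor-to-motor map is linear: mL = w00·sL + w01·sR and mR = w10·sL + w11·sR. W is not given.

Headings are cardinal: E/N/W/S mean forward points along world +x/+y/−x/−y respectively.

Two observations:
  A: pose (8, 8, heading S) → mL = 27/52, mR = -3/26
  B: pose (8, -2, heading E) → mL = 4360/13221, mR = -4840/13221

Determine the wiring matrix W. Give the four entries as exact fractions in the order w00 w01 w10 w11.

-1/2 1 -1 1/2

obs A: pose=(8,8,S) → sL=1/2, sR=10/13, mL=27/52, mR=-3/26
obs B: pose=(8,-2,E) → sL=80/113, sR=80/117, mL=4360/13221, mR=-4840/13221
sensor matrix S = [[1/2, 10/13], [80/113, 80/117]]; det S = -2680/13221
solve [mL_A; mL_B] = S·[w00; w01] and [mR_A; mR_B] = S·[w10; w11]:
  w00 = -1/2, w01 = 1, w10 = -1, w11 = 1/2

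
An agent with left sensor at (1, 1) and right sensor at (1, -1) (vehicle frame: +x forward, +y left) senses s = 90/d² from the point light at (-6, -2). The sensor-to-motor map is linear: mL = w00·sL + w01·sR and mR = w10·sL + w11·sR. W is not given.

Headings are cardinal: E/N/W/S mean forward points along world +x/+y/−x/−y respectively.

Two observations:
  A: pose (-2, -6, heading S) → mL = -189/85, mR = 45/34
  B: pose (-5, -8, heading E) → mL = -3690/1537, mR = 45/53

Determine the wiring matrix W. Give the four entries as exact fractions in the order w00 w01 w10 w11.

-1/2 -1/2 0 1/2

obs A: pose=(-2,-6,S) → sL=9/5, sR=45/17, mL=-189/85, mR=45/34
obs B: pose=(-5,-8,E) → sL=90/29, sR=90/53, mL=-3690/1537, mR=45/53
sensor matrix S = [[9/5, 45/17], [90/29, 90/53]]; det S = -134784/26129
solve [mL_A; mL_B] = S·[w00; w01] and [mR_A; mR_B] = S·[w10; w11]:
  w00 = -1/2, w01 = -1/2, w10 = 0, w11 = 1/2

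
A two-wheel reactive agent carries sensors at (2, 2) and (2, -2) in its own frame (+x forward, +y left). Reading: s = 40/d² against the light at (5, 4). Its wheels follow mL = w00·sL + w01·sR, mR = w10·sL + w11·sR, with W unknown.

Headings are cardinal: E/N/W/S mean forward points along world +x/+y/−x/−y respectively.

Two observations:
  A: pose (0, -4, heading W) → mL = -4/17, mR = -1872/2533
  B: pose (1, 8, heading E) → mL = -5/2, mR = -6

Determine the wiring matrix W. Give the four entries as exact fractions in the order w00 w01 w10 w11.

obs A: pose=(0,-4,W) → sL=40/149, sR=8/17, mL=-4/17, mR=-1872/2533
obs B: pose=(1,8,E) → sL=1, sR=5, mL=-5/2, mR=-6
sensor matrix S = [[40/149, 8/17], [1, 5]]; det S = 2208/2533
solve [mL_A; mL_B] = S·[w00; w01] and [mR_A; mR_B] = S·[w10; w11]:
  w00 = 0, w01 = -1/2, w10 = -1, w11 = -1

0 -1/2 -1 -1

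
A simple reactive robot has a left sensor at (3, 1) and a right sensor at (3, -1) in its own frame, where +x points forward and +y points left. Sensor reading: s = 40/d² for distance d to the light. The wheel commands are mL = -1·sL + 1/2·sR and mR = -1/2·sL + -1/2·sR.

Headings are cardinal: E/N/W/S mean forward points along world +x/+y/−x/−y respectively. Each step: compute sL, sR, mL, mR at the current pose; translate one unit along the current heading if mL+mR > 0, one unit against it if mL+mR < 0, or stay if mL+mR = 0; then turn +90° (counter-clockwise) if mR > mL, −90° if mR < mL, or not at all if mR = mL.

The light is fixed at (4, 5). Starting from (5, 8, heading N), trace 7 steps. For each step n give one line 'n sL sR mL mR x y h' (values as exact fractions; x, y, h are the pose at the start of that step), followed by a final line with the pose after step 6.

n=0: pose=(5,8,N); sL=10/9, sR=1; mL=-11/18, mR=-19/18; mL+mR=-5/3 → advance -1; mR−mL=-4/9 → turn -1·90°
n=1: pose=(5,7,E); sL=8/5, sR=40/17; mL=-36/85, mR=-168/85; mL+mR=-12/5 → advance -1; mR−mL=-132/85 → turn -1·90°
n=2: pose=(4,7,S); sL=20, sR=20; mL=-10, mR=-20; mL+mR=-30 → advance -1; mR−mL=-10 → turn -1·90°
n=3: pose=(4,8,W); sL=40/13, sR=8/5; mL=-148/65, mR=-152/65; mL+mR=-60/13 → advance -1; mR−mL=-4/65 → turn -1·90°
n=4: pose=(5,8,N); sL=10/9, sR=1; mL=-11/18, mR=-19/18; mL+mR=-5/3 → advance -1; mR−mL=-4/9 → turn -1·90°
n=5: pose=(5,7,E); sL=8/5, sR=40/17; mL=-36/85, mR=-168/85; mL+mR=-12/5 → advance -1; mR−mL=-132/85 → turn -1·90°
n=6: pose=(4,7,S); sL=20, sR=20; mL=-10, mR=-20; mL+mR=-30 → advance -1; mR−mL=-10 → turn -1·90°

0 10/9 1 -11/18 -19/18 5 8 N
1 8/5 40/17 -36/85 -168/85 5 7 E
2 20 20 -10 -20 4 7 S
3 40/13 8/5 -148/65 -152/65 4 8 W
4 10/9 1 -11/18 -19/18 5 8 N
5 8/5 40/17 -36/85 -168/85 5 7 E
6 20 20 -10 -20 4 7 S
final 4 8 W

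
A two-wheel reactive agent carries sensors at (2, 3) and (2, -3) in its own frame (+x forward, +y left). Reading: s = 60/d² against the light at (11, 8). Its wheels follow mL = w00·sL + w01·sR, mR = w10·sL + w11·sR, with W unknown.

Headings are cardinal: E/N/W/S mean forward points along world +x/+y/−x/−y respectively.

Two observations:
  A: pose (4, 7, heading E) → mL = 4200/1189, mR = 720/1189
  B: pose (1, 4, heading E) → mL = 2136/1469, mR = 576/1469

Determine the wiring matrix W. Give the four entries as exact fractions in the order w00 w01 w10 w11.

1 1 1 -1

obs A: pose=(4,7,E) → sL=60/29, sR=60/41, mL=4200/1189, mR=720/1189
obs B: pose=(1,4,E) → sL=12/13, sR=60/113, mL=2136/1469, mR=576/1469
sensor matrix S = [[60/29, 60/41], [12/13, 60/113]]; det S = -440640/1746641
solve [mL_A; mL_B] = S·[w00; w01] and [mR_A; mR_B] = S·[w10; w11]:
  w00 = 1, w01 = 1, w10 = 1, w11 = -1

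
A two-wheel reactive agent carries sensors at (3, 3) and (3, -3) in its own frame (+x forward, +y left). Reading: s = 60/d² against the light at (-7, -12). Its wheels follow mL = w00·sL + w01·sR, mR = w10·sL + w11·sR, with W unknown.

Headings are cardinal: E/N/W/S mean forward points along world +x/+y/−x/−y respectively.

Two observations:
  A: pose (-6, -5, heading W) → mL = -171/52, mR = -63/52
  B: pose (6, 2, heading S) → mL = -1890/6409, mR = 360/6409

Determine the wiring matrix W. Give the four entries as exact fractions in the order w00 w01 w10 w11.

-1 -1/2 -1/2 1/2

obs A: pose=(-6,-5,W) → sL=3, sR=15/26, mL=-171/52, mR=-63/52
obs B: pose=(6,2,S) → sL=60/377, sR=60/221, mL=-1890/6409, mR=360/6409
sensor matrix S = [[3, 15/26], [60/377, 60/221]]; det S = 60210/83317
solve [mL_A; mL_B] = S·[w00; w01] and [mR_A; mR_B] = S·[w10; w11]:
  w00 = -1, w01 = -1/2, w10 = -1/2, w11 = 1/2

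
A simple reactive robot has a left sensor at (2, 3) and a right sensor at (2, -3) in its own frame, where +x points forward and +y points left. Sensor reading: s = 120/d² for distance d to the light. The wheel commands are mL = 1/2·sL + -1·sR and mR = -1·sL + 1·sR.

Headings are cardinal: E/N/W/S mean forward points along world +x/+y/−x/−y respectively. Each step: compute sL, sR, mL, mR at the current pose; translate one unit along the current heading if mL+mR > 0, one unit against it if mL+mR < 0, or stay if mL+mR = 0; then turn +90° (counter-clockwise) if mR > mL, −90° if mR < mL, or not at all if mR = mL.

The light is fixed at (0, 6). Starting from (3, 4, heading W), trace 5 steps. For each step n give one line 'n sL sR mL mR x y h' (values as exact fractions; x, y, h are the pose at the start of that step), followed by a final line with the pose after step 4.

0 60/13 60 -750/13 720/13 3 4 W
1 24/13 120/17 -1356/221 1152/221 4 4 S
2 3 30/13 -21/26 -9/13 4 5 E
3 120 120/37 2100/37 -4320/37 3 5 N
4 60/13 12/5 -6/65 -144/65 3 4 E
final 2 4 S

n=0: pose=(3,4,W); sL=60/13, sR=60; mL=-750/13, mR=720/13; mL+mR=-30/13 → advance -1; mR−mL=1470/13 → turn +1·90°
n=1: pose=(4,4,S); sL=24/13, sR=120/17; mL=-1356/221, mR=1152/221; mL+mR=-12/13 → advance -1; mR−mL=2508/221 → turn +1·90°
n=2: pose=(4,5,E); sL=3, sR=30/13; mL=-21/26, mR=-9/13; mL+mR=-3/2 → advance -1; mR−mL=3/26 → turn +1·90°
n=3: pose=(3,5,N); sL=120, sR=120/37; mL=2100/37, mR=-4320/37; mL+mR=-60 → advance -1; mR−mL=-6420/37 → turn -1·90°
n=4: pose=(3,4,E); sL=60/13, sR=12/5; mL=-6/65, mR=-144/65; mL+mR=-30/13 → advance -1; mR−mL=-138/65 → turn -1·90°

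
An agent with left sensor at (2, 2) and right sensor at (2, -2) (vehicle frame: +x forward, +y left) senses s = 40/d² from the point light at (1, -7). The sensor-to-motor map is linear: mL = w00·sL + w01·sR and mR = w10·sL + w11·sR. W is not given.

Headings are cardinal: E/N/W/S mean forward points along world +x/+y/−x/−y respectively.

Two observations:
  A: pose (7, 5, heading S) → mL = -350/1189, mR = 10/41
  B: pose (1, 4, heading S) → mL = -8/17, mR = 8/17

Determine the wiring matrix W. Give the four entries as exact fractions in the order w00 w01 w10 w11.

-1/2 -1/2 1 0

obs A: pose=(7,5,S) → sL=10/41, sR=10/29, mL=-350/1189, mR=10/41
obs B: pose=(1,4,S) → sL=8/17, sR=8/17, mL=-8/17, mR=8/17
sensor matrix S = [[10/41, 10/29], [8/17, 8/17]]; det S = -960/20213
solve [mL_A; mL_B] = S·[w00; w01] and [mR_A; mR_B] = S·[w10; w11]:
  w00 = -1/2, w01 = -1/2, w10 = 1, w11 = 0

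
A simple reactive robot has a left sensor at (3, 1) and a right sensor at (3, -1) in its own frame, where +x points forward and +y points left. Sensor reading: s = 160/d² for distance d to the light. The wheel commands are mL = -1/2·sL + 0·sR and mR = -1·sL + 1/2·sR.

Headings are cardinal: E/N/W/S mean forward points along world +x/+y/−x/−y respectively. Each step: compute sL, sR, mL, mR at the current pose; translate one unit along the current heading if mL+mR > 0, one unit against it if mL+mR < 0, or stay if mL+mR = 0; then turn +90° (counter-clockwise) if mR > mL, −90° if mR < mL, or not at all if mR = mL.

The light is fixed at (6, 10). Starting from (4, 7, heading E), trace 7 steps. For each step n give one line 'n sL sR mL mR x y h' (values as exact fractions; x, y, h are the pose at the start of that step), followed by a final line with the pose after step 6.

n=0: pose=(4,7,E); sL=32, sR=160/17; mL=-16, mR=-464/17; mL+mR=-736/17 → advance -1; mR−mL=-192/17 → turn -1·90°
n=1: pose=(3,7,S); sL=4, sR=40/13; mL=-2, mR=-32/13; mL+mR=-58/13 → advance -1; mR−mL=-6/13 → turn -1·90°
n=2: pose=(3,8,W); sL=32/9, sR=160/37; mL=-16/9, mR=-464/333; mL+mR=-352/111 → advance -1; mR−mL=128/333 → turn +1·90°
n=3: pose=(4,8,S); sL=80/13, sR=80/17; mL=-40/13, mR=-840/221; mL+mR=-1520/221 → advance -1; mR−mL=-160/221 → turn -1·90°
n=4: pose=(4,9,W); sL=160/29, sR=32/5; mL=-80/29, mR=-336/145; mL+mR=-736/145 → advance -1; mR−mL=64/145 → turn +1·90°
n=5: pose=(5,9,S); sL=10, sR=8; mL=-5, mR=-6; mL+mR=-11 → advance -1; mR−mL=-1 → turn -1·90°
n=6: pose=(5,10,W); sL=160/17, sR=160/17; mL=-80/17, mR=-80/17; mL+mR=-160/17 → advance -1; mR−mL=0 → turn +0·90°

0 32 160/17 -16 -464/17 4 7 E
1 4 40/13 -2 -32/13 3 7 S
2 32/9 160/37 -16/9 -464/333 3 8 W
3 80/13 80/17 -40/13 -840/221 4 8 S
4 160/29 32/5 -80/29 -336/145 4 9 W
5 10 8 -5 -6 5 9 S
6 160/17 160/17 -80/17 -80/17 5 10 W
final 6 10 W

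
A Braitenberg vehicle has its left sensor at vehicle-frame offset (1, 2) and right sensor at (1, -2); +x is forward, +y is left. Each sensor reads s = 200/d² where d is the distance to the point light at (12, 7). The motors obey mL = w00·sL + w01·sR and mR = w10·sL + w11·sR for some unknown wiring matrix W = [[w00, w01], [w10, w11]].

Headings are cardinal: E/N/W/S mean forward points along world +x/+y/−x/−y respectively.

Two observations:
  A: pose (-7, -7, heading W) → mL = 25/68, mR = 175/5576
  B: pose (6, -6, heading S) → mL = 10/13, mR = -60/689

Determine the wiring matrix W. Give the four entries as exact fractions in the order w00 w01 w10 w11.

0 1 -1/2 1/2

obs A: pose=(-7,-7,W) → sL=25/82, sR=25/68, mL=25/68, mR=175/5576
obs B: pose=(6,-6,S) → sL=50/53, sR=10/13, mL=10/13, mR=-60/689
sensor matrix S = [[25/82, 25/68], [50/53, 10/13]]; det S = -107875/960466
solve [mL_A; mL_B] = S·[w00; w01] and [mR_A; mR_B] = S·[w10; w11]:
  w00 = 0, w01 = 1, w10 = -1/2, w11 = 1/2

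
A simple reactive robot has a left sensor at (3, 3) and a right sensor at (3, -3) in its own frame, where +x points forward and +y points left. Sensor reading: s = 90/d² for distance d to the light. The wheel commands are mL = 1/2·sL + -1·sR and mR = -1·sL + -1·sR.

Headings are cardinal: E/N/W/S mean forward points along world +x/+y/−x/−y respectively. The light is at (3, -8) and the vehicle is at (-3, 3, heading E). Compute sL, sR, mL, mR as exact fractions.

left sensor world pos  = (0, 6); dL² = 205
right sensor world pos = (0, 0); dR² = 73
sL = 90/205 = 18/41
sR = 90/73 = 90/73
mL = 1/2·sL + -1·sR = -3033/2993
mR = -1·sL + -1·sR = -5004/2993

18/41 90/73 -3033/2993 -5004/2993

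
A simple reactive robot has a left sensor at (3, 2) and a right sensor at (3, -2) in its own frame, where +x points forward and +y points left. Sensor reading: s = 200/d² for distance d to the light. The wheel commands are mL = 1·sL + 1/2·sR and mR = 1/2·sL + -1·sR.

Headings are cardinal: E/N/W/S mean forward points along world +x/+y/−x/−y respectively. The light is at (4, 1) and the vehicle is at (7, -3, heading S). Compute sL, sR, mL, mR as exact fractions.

100/37 4 174/37 -98/37

left sensor world pos  = (9, -6); dL² = 74
right sensor world pos = (5, -6); dR² = 50
sL = 200/74 = 100/37
sR = 200/50 = 4
mL = 1·sL + 1/2·sR = 174/37
mR = 1/2·sL + -1·sR = -98/37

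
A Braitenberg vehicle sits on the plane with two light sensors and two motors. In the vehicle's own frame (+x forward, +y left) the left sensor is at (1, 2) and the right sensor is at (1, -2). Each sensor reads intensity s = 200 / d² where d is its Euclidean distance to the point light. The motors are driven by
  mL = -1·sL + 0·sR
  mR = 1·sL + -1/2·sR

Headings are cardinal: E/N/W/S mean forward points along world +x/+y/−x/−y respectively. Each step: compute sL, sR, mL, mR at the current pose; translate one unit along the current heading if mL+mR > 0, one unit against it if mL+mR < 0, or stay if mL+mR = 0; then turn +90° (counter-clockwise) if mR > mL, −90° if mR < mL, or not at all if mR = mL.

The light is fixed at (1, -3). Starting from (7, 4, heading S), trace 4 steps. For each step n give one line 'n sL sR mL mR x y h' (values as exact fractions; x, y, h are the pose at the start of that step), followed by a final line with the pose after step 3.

0 2 50/13 -2 1/13 7 4 S
1 200/149 40/17 -200/149 420/2533 7 5 E
2 20/9 20/13 -20/9 170/117 6 5 N
3 200/41 200/97 -200/41 15300/3977 6 4 W
final 7 4 S

n=0: pose=(7,4,S); sL=2, sR=50/13; mL=-2, mR=1/13; mL+mR=-25/13 → advance -1; mR−mL=27/13 → turn +1·90°
n=1: pose=(7,5,E); sL=200/149, sR=40/17; mL=-200/149, mR=420/2533; mL+mR=-20/17 → advance -1; mR−mL=3820/2533 → turn +1·90°
n=2: pose=(6,5,N); sL=20/9, sR=20/13; mL=-20/9, mR=170/117; mL+mR=-10/13 → advance -1; mR−mL=430/117 → turn +1·90°
n=3: pose=(6,4,W); sL=200/41, sR=200/97; mL=-200/41, mR=15300/3977; mL+mR=-100/97 → advance -1; mR−mL=34700/3977 → turn +1·90°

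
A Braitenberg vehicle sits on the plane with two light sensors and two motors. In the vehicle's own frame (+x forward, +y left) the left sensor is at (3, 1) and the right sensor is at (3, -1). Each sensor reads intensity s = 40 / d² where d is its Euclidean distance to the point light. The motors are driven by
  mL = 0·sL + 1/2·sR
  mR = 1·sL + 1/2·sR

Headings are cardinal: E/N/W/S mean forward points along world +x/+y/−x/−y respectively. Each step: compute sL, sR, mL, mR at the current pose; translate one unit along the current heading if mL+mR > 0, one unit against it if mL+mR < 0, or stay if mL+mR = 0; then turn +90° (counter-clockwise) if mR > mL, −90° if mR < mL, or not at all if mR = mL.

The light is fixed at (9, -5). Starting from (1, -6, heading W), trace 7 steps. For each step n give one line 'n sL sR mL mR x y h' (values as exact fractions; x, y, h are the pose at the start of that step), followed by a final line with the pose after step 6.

n=0: pose=(1,-6,W); sL=8/25, sR=40/121; mL=20/121, mR=1468/3025; mL+mR=1968/3025 → advance +1; mR−mL=8/25 → turn +1·90°
n=1: pose=(0,-6,S); sL=1/2, sR=10/29; mL=5/29, mR=39/58; mL+mR=49/58 → advance +1; mR−mL=1/2 → turn +1·90°
n=2: pose=(0,-7,E); sL=40/37, sR=8/9; mL=4/9, mR=508/333; mL+mR=656/333 → advance +1; mR−mL=40/37 → turn +1·90°
n=3: pose=(1,-7,N); sL=20/41, sR=4/5; mL=2/5, mR=182/205; mL+mR=264/205 → advance +1; mR−mL=20/41 → turn +1·90°
n=4: pose=(1,-6,W); sL=8/25, sR=40/121; mL=20/121, mR=1468/3025; mL+mR=1968/3025 → advance +1; mR−mL=8/25 → turn +1·90°
n=5: pose=(0,-6,S); sL=1/2, sR=10/29; mL=5/29, mR=39/58; mL+mR=49/58 → advance +1; mR−mL=1/2 → turn +1·90°
n=6: pose=(0,-7,E); sL=40/37, sR=8/9; mL=4/9, mR=508/333; mL+mR=656/333 → advance +1; mR−mL=40/37 → turn +1·90°

0 8/25 40/121 20/121 1468/3025 1 -6 W
1 1/2 10/29 5/29 39/58 0 -6 S
2 40/37 8/9 4/9 508/333 0 -7 E
3 20/41 4/5 2/5 182/205 1 -7 N
4 8/25 40/121 20/121 1468/3025 1 -6 W
5 1/2 10/29 5/29 39/58 0 -6 S
6 40/37 8/9 4/9 508/333 0 -7 E
final 1 -7 N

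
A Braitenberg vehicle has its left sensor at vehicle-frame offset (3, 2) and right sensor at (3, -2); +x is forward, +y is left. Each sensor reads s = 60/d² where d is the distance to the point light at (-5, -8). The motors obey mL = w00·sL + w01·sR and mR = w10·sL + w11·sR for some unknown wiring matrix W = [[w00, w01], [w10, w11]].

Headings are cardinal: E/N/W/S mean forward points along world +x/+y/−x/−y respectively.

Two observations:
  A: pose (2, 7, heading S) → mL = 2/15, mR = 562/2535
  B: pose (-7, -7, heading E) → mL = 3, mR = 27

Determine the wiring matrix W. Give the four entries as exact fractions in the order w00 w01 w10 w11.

obs A: pose=(2,7,S) → sL=4/15, sR=60/169, mL=2/15, mR=562/2535
obs B: pose=(-7,-7,E) → sL=6, sR=30, mL=3, mR=27
sensor matrix S = [[4/15, 60/169], [6, 30]]; det S = 992/169
solve [mL_A; mL_B] = S·[w00; w01] and [mR_A; mR_B] = S·[w10; w11]:
  w00 = 1/2, w01 = 0, w10 = -1/2, w11 = 1

1/2 0 -1/2 1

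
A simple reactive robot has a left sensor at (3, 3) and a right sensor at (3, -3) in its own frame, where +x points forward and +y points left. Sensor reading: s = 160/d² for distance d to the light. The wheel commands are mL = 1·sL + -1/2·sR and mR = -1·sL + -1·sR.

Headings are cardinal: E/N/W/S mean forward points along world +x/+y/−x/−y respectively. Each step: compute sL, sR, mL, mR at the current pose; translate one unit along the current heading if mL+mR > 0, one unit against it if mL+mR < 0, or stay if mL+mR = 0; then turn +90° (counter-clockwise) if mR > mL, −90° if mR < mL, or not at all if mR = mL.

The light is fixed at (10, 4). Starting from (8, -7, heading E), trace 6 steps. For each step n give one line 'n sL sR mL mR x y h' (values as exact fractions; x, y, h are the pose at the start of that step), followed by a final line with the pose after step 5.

0 32/13 160/197 5264/2561 -8384/2561 8 -7 E
1 40/49 20/29 670/1421 -2140/1421 7 -7 S
2 32/41 32/17 -112/697 -1856/697 7 -6 W
3 80/37 16/5 104/185 -992/185 8 -6 N
4 32/13 160/197 5264/2561 -8384/2561 8 -7 E
5 40/49 20/29 670/1421 -2140/1421 7 -7 S
final 7 -6 W

n=0: pose=(8,-7,E); sL=32/13, sR=160/197; mL=5264/2561, mR=-8384/2561; mL+mR=-240/197 → advance -1; mR−mL=-13648/2561 → turn -1·90°
n=1: pose=(7,-7,S); sL=40/49, sR=20/29; mL=670/1421, mR=-2140/1421; mL+mR=-30/29 → advance -1; mR−mL=-2810/1421 → turn -1·90°
n=2: pose=(7,-6,W); sL=32/41, sR=32/17; mL=-112/697, mR=-1856/697; mL+mR=-48/17 → advance -1; mR−mL=-1744/697 → turn -1·90°
n=3: pose=(8,-6,N); sL=80/37, sR=16/5; mL=104/185, mR=-992/185; mL+mR=-24/5 → advance -1; mR−mL=-1096/185 → turn -1·90°
n=4: pose=(8,-7,E); sL=32/13, sR=160/197; mL=5264/2561, mR=-8384/2561; mL+mR=-240/197 → advance -1; mR−mL=-13648/2561 → turn -1·90°
n=5: pose=(7,-7,S); sL=40/49, sR=20/29; mL=670/1421, mR=-2140/1421; mL+mR=-30/29 → advance -1; mR−mL=-2810/1421 → turn -1·90°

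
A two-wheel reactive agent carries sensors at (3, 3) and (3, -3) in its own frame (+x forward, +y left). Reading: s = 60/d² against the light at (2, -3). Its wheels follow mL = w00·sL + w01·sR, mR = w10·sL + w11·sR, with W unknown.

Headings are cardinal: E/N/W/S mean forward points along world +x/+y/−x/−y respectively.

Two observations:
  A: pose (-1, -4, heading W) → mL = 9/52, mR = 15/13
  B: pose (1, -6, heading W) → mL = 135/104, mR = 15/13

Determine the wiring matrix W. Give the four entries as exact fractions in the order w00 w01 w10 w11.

obs A: pose=(-1,-4,W) → sL=15/13, sR=3/2, mL=9/52, mR=15/13
obs B: pose=(1,-6,W) → sL=15/13, sR=15/4, mL=135/104, mR=15/13
sensor matrix S = [[15/13, 3/2], [15/13, 15/4]]; det S = 135/52
solve [mL_A; mL_B] = S·[w00; w01] and [mR_A; mR_B] = S·[w10; w11]:
  w00 = -1/2, w01 = 1/2, w10 = 1, w11 = 0

-1/2 1/2 1 0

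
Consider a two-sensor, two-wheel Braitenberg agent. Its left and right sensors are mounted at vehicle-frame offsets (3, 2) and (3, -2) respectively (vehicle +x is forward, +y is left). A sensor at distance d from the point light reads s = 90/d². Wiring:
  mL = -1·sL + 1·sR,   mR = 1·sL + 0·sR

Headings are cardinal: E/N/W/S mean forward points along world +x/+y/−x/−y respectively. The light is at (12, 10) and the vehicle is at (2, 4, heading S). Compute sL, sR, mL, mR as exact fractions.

18/29 2/5 -32/145 18/29

left sensor world pos  = (4, 1); dL² = 145
right sensor world pos = (0, 1); dR² = 225
sL = 90/145 = 18/29
sR = 90/225 = 2/5
mL = -1·sL + 1·sR = -32/145
mR = 1·sL + 0·sR = 18/29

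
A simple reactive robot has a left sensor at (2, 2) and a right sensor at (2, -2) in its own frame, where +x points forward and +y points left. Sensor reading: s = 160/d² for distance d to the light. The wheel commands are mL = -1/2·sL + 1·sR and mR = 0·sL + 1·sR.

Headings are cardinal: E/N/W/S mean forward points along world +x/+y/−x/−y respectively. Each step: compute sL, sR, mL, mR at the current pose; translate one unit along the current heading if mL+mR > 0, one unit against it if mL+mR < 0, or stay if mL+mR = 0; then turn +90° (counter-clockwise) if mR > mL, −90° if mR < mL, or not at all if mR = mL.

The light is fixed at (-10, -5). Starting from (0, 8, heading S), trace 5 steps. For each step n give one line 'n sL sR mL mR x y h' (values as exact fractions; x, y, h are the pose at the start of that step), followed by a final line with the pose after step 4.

n=0: pose=(0,8,S); sL=32/53, sR=32/37; mL=1104/1961, mR=32/37; mL+mR=2800/1961 → advance +1; mR−mL=16/53 → turn +1·90°
n=1: pose=(0,7,E); sL=8/17, sR=40/61; mL=436/1037, mR=40/61; mL+mR=1116/1037 → advance +1; mR−mL=4/17 → turn +1·90°
n=2: pose=(1,7,N); sL=160/277, sR=32/73; mL=3024/20221, mR=32/73; mL+mR=11888/20221 → advance +1; mR−mL=80/277 → turn +1·90°
n=3: pose=(1,8,W); sL=80/101, sR=80/153; mL=1960/15453, mR=80/153; mL+mR=10040/15453 → advance +1; mR−mL=40/101 → turn +1·90°
n=4: pose=(0,8,S); sL=32/53, sR=32/37; mL=1104/1961, mR=32/37; mL+mR=2800/1961 → advance +1; mR−mL=16/53 → turn +1·90°

0 32/53 32/37 1104/1961 32/37 0 8 S
1 8/17 40/61 436/1037 40/61 0 7 E
2 160/277 32/73 3024/20221 32/73 1 7 N
3 80/101 80/153 1960/15453 80/153 1 8 W
4 32/53 32/37 1104/1961 32/37 0 8 S
final 0 7 E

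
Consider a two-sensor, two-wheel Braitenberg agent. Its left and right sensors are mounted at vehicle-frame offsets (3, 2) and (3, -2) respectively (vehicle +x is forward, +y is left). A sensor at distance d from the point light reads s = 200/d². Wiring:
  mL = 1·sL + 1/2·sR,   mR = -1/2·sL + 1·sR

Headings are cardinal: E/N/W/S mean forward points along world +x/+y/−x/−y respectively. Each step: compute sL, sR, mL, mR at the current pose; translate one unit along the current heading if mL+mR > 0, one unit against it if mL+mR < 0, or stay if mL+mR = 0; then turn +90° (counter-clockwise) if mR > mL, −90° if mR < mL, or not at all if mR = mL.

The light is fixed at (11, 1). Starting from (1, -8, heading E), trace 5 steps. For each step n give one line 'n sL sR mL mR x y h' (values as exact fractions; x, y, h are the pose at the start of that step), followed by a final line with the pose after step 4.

n=0: pose=(1,-8,E); sL=100/49, sR=20/17; mL=2190/833, mR=130/833; mL+mR=2320/833 → advance +1; mR−mL=-2060/833 → turn -1·90°
n=1: pose=(2,-8,S); sL=200/193, sR=40/53; mL=14460/10229, mR=2420/10229; mL+mR=16880/10229 → advance +1; mR−mL=-12040/10229 → turn -1·90°
n=2: pose=(2,-9,W); sL=25/36, sR=25/26; mL=275/234, mR=575/936; mL+mR=1675/936 → advance +1; mR−mL=-175/312 → turn -1·90°
n=3: pose=(1,-9,N); sL=200/193, sR=200/113; mL=41900/21809, mR=27300/21809; mL+mR=69200/21809 → advance +1; mR−mL=-14600/21809 → turn -1·90°
n=4: pose=(1,-8,E); sL=100/49, sR=20/17; mL=2190/833, mR=130/833; mL+mR=2320/833 → advance +1; mR−mL=-2060/833 → turn -1·90°

0 100/49 20/17 2190/833 130/833 1 -8 E
1 200/193 40/53 14460/10229 2420/10229 2 -8 S
2 25/36 25/26 275/234 575/936 2 -9 W
3 200/193 200/113 41900/21809 27300/21809 1 -9 N
4 100/49 20/17 2190/833 130/833 1 -8 E
final 2 -8 S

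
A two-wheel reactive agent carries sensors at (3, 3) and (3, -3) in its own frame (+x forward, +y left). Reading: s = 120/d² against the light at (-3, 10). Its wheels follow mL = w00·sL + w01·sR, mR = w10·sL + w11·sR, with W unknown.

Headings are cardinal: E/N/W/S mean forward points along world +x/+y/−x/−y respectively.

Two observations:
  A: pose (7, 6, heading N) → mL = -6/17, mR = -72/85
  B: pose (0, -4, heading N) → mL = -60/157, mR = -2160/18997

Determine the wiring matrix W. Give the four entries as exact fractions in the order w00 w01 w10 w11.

0 -1/2 -1/2 1/2

obs A: pose=(7,6,N) → sL=12/5, sR=12/17, mL=-6/17, mR=-72/85
obs B: pose=(0,-4,N) → sL=120/121, sR=120/157, mL=-60/157, mR=-2160/18997
sensor matrix S = [[12/5, 12/17], [120/121, 120/157]]; det S = 366336/322949
solve [mL_A; mL_B] = S·[w00; w01] and [mR_A; mR_B] = S·[w10; w11]:
  w00 = 0, w01 = -1/2, w10 = -1/2, w11 = 1/2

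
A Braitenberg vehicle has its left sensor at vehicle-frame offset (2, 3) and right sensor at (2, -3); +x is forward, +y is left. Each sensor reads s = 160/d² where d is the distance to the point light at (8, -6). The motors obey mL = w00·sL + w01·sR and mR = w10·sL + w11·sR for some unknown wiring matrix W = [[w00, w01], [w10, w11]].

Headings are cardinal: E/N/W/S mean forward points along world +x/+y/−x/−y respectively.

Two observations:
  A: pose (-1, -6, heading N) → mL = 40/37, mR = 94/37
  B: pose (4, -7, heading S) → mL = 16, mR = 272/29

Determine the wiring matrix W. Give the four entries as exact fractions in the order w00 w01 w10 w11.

obs A: pose=(-1,-6,N) → sL=40/37, sR=4, mL=40/37, mR=94/37
obs B: pose=(4,-7,S) → sL=16, sR=80/29, mL=16, mR=272/29
sensor matrix S = [[40/37, 4], [16, 80/29]]; det S = -65472/1073
solve [mL_A; mL_B] = S·[w00; w01] and [mR_A; mR_B] = S·[w10; w11]:
  w00 = 1, w01 = 0, w10 = 1/2, w11 = 1/2

1 0 1/2 1/2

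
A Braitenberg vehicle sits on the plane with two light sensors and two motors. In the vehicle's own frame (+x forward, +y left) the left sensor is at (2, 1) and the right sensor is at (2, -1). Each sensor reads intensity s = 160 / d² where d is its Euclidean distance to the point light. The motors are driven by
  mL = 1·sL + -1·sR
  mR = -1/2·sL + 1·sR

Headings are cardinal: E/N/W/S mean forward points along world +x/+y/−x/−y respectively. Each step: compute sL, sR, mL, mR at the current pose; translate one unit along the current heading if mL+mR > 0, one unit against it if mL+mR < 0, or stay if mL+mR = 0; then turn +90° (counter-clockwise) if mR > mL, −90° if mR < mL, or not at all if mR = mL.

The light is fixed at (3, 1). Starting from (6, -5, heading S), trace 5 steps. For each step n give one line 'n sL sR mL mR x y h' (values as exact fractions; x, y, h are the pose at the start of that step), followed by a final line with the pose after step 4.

0 2 40/17 -6/17 23/17 6 -5 S
1 160/61 160/89 4480/5429 2640/5429 6 -6 E
2 80/53 16/9 -128/477 488/477 7 -6 S
3 32/17 160/117 1024/1989 848/1989 7 -7 E
4 20/17 40/29 -100/493 390/493 8 -7 S
final 8 -8 E

n=0: pose=(6,-5,S); sL=2, sR=40/17; mL=-6/17, mR=23/17; mL+mR=1 → advance +1; mR−mL=29/17 → turn +1·90°
n=1: pose=(6,-6,E); sL=160/61, sR=160/89; mL=4480/5429, mR=2640/5429; mL+mR=80/61 → advance +1; mR−mL=-1840/5429 → turn -1·90°
n=2: pose=(7,-6,S); sL=80/53, sR=16/9; mL=-128/477, mR=488/477; mL+mR=40/53 → advance +1; mR−mL=616/477 → turn +1·90°
n=3: pose=(7,-7,E); sL=32/17, sR=160/117; mL=1024/1989, mR=848/1989; mL+mR=16/17 → advance +1; mR−mL=-176/1989 → turn -1·90°
n=4: pose=(8,-7,S); sL=20/17, sR=40/29; mL=-100/493, mR=390/493; mL+mR=10/17 → advance +1; mR−mL=490/493 → turn +1·90°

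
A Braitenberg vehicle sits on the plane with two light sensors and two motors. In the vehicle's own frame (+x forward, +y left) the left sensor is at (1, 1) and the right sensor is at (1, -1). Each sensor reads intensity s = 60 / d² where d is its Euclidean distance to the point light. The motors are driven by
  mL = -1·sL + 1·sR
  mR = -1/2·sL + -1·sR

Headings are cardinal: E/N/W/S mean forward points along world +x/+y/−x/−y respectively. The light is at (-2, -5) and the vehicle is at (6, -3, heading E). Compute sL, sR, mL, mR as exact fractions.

2/3 30/41 8/123 -131/123

left sensor world pos  = (7, -2); dL² = 90
right sensor world pos = (7, -4); dR² = 82
sL = 60/90 = 2/3
sR = 60/82 = 30/41
mL = -1·sL + 1·sR = 8/123
mR = -1/2·sL + -1·sR = -131/123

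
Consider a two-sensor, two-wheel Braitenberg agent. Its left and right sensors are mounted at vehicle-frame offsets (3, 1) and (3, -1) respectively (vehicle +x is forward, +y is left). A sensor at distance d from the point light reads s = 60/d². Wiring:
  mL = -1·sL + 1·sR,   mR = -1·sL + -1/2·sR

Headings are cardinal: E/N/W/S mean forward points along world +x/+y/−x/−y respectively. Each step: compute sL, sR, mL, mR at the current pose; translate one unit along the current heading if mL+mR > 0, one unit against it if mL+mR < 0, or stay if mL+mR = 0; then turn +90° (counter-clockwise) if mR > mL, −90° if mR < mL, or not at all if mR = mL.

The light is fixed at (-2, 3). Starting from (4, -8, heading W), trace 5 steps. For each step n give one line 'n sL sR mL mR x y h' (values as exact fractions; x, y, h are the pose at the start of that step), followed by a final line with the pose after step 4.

n=0: pose=(4,-8,W); sL=20/51, sR=60/109; mL=880/5559, mR=-3710/5559; mL+mR=-2830/5559 → advance -1; mR−mL=-90/109 → turn -1·90°
n=1: pose=(5,-8,N); sL=3/5, sR=15/32; mL=-21/160, mR=-267/320; mL+mR=-309/320 → advance -1; mR−mL=-45/64 → turn -1·90°
n=2: pose=(5,-9,E); sL=60/221, sR=60/269; mL=-2880/59449, mR=-22770/59449; mL+mR=-25650/59449 → advance -1; mR−mL=-90/269 → turn -1·90°
n=3: pose=(4,-9,S); sL=30/137, sR=6/25; mL=72/3425, mR=-1161/3425; mL+mR=-1089/3425 → advance -1; mR−mL=-9/25 → turn -1·90°
n=4: pose=(4,-8,W); sL=20/51, sR=60/109; mL=880/5559, mR=-3710/5559; mL+mR=-2830/5559 → advance -1; mR−mL=-90/109 → turn -1·90°

0 20/51 60/109 880/5559 -3710/5559 4 -8 W
1 3/5 15/32 -21/160 -267/320 5 -8 N
2 60/221 60/269 -2880/59449 -22770/59449 5 -9 E
3 30/137 6/25 72/3425 -1161/3425 4 -9 S
4 20/51 60/109 880/5559 -3710/5559 4 -8 W
final 5 -8 N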